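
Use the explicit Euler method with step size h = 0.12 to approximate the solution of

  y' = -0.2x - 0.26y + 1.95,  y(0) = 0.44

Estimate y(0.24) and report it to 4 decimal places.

0.8708

Euler: y_{n+1} = y_n + h·f(x_n, y_n).
x=0.000000, y=0.440000: f=1.835600 → y ← 0.440000 + 0.12·1.835600 = 0.660272
x=0.120000, y=0.660272: f=1.754329 → y ← 0.660272 + 0.12·1.754329 = 0.870792
y(0.24) ≈ 0.8708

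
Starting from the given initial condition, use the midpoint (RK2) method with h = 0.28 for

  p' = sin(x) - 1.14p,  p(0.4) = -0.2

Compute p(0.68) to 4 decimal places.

Midpoint: k1 = f(x_n, p_n); k2 = f(x_n + h/2, p_n + (h/2)·k1); p_{n+1} = p_n + h·k2.
x=0.400000, p=-0.200000:
  k1 = f(0.400000, -0.200000) = 0.617418
  k2 = f(0.540000, -0.113561) = 0.643596
  p ← -0.200000 + 0.28·0.643596 = -0.019793
p(0.68) ≈ -0.0198

-0.0198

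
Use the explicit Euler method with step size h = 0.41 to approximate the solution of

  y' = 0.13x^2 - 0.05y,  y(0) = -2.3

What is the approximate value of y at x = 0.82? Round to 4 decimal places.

-2.1977

Euler: y_{n+1} = y_n + h·f(x_n, y_n).
x=0.000000, y=-2.300000: f=0.115000 → y ← -2.300000 + 0.41·0.115000 = -2.252850
x=0.410000, y=-2.252850: f=0.134495 → y ← -2.252850 + 0.41·0.134495 = -2.197707
y(0.82) ≈ -2.1977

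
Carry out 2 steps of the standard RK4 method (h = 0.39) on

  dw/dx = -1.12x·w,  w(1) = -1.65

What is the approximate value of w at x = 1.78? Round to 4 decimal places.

RK4: k1 = f(x_n, w_n); k2 = f(x_n + h/2, w_n + (h/2)·k1); k3 = f(x_n + h/2, w_n + (h/2)·k2); k4 = f(x_n + h, w_n + h·k3); w_{n+1} = w_n + (h/6)·(k1 + 2k2 + 2k3 + k4).
x=1.000000, w=-1.650000:
  k1 = f(1.000000, -1.650000) = 1.848000
  k2 = f(1.195000, -1.289640) = 1.726054
  k3 = f(1.195000, -1.313419) = 1.757881
  k4 = f(1.390000, -0.964427) = 1.501419
  w ← -1.650000 + (0.39/6)·(k1 + 2k2 + 2k3 + k4) = -0.979376
x=1.390000, w=-0.979376:
  k1 = f(1.390000, -0.979376) = 1.524693
  k2 = f(1.585000, -0.682061) = 1.210795
  k3 = f(1.585000, -0.743271) = 1.319455
  k4 = f(1.780000, -0.464789) = 0.926603
  w ← -0.979376 + (0.39/6)·(k1 + 2k2 + 2k3 + k4) = -0.491110
w(1.78) ≈ -0.4911

-0.4911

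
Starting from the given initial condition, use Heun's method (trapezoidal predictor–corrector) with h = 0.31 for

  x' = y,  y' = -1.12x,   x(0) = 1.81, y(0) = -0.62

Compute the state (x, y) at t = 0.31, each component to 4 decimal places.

1.5204, -1.2151

Heun on (x,y): k1 = f(t_n, state_n); k2 = f(t_n + h, state_n + h·k1); state_{n+1} = state_n + (h/2)·(k1 + k2).
0.000000: (1.810000, -0.620000)
  k1 = (-0.620000, -2.027200)
  predictor → (1.617800, -1.248432)
  k2 = (-1.248432, -1.811936)
  → (1.520393, -1.215066)
(x(0.31), y(0.31)) ≈ (1.5204, -1.2151)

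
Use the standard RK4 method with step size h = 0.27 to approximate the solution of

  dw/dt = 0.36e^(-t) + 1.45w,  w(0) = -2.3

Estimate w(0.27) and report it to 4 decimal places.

-3.2968

RK4: k1 = f(t_n, w_n); k2 = f(t_n + h/2, w_n + (h/2)·k1); k3 = f(t_n + h/2, w_n + (h/2)·k2); k4 = f(t_n + h, w_n + h·k3); w_{n+1} = w_n + (h/6)·(k1 + 2k2 + 2k3 + k4).
t=0.000000, w=-2.300000:
  k1 = f(0.000000, -2.300000) = -2.975000
  k2 = f(0.135000, -2.701625) = -3.602819
  k3 = f(0.135000, -2.786381) = -3.725714
  k4 = f(0.270000, -3.305943) = -4.518800
  w ← -2.300000 + (0.27/6)·(k1 + 2k2 + 2k3 + k4) = -3.296789
w(0.27) ≈ -3.2968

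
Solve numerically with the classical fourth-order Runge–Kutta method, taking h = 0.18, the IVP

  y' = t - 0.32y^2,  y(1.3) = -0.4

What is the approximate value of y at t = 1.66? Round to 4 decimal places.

RK4: k1 = f(t_n, y_n); k2 = f(t_n + h/2, y_n + (h/2)·k1); k3 = f(t_n + h/2, y_n + (h/2)·k2); k4 = f(t_n + h, y_n + h·k3); y_{n+1} = y_n + (h/6)·(k1 + 2k2 + 2k3 + k4).
t=1.300000, y=-0.400000:
  k1 = f(1.300000, -0.400000) = 1.248800
  k2 = f(1.390000, -0.287608) = 1.363530
  k3 = f(1.390000, -0.277282) = 1.365397
  k4 = f(1.480000, -0.154229) = 1.472388
  y ← -0.400000 + (0.18/6)·(k1 + 2k2 + 2k3 + k4) = -0.154629
t=1.480000, y=-0.154629:
  k1 = f(1.480000, -0.154629) = 1.472349
  k2 = f(1.570000, -0.022117) = 1.569843
  k3 = f(1.570000, -0.013343) = 1.569943
  k4 = f(1.660000, 0.127961) = 1.654760
  y ← -0.154629 + (0.18/6)·(k1 + 2k2 + 2k3 + k4) = 0.127572
y(1.66) ≈ 0.1276

0.1276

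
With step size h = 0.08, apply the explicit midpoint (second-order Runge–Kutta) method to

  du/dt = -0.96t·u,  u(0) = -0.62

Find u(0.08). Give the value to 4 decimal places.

Midpoint: k1 = f(t_n, u_n); k2 = f(t_n + h/2, u_n + (h/2)·k1); u_{n+1} = u_n + h·k2.
t=0.000000, u=-0.620000:
  k1 = f(0.000000, -0.620000) = 0.000000
  k2 = f(0.040000, -0.620000) = 0.023808
  u ← -0.620000 + 0.08·0.023808 = -0.618095
u(0.08) ≈ -0.6181

-0.6181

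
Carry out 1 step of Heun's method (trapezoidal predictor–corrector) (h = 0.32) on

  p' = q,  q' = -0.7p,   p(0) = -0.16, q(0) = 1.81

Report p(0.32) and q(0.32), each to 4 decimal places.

Heun on (p,q): k1 = f(t_n, state_n); k2 = f(t_n + h, state_n + h·k1); state_{n+1} = state_n + (h/2)·(k1 + k2).
0.000000: (-0.160000, 1.810000)
  k1 = (1.810000, 0.112000)
  predictor → (0.419200, 1.845840)
  k2 = (1.845840, -0.293440)
  → (0.424934, 1.780970)
(p(0.32), q(0.32)) ≈ (0.4249, 1.7810)

0.4249, 1.7810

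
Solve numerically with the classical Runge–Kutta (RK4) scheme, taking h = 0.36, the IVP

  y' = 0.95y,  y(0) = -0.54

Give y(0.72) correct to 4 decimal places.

-1.0701

RK4: k1 = f(x_n, y_n); k2 = f(x_n + h/2, y_n + (h/2)·k1); k3 = f(x_n + h/2, y_n + (h/2)·k2); k4 = f(x_n + h, y_n + h·k3); y_{n+1} = y_n + (h/6)·(k1 + 2k2 + 2k3 + k4).
x=0.000000, y=-0.540000:
  k1 = f(0.000000, -0.540000) = -0.513000
  k2 = f(0.180000, -0.632340) = -0.600723
  k3 = f(0.180000, -0.648130) = -0.615724
  k4 = f(0.360000, -0.761661) = -0.723577
  y ← -0.540000 + (0.36/6)·(k1 + 2k2 + 2k3 + k4) = -0.760168
x=0.360000, y=-0.760168:
  k1 = f(0.360000, -0.760168) = -0.722160
  k2 = f(0.540000, -0.890157) = -0.845649
  k3 = f(0.540000, -0.912385) = -0.866766
  k4 = f(0.720000, -1.072204) = -1.018594
  y ← -0.760168 + (0.36/6)·(k1 + 2k2 + 2k3 + k4) = -1.070103
y(0.72) ≈ -1.0701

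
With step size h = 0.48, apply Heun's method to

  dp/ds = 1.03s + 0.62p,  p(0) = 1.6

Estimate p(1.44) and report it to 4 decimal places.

Heun: k1 = f(s_n, p_n); k2 = f(s_n + h, p_n + h·k1); p_{n+1} = p_n + (h/2)·(k1 + k2).
s=0.000000, p=1.600000:
  k1 = f(0.000000, 1.600000) = 0.992000
  k2 = f(0.480000, 2.076160) = 1.781619
  p ← 1.600000 + (0.48/2)·(0.992000 + 1.781619) = 2.265669
s=0.480000, p=2.265669:
  k1 = f(0.480000, 2.265669) = 1.899115
  k2 = f(0.960000, 3.177244) = 2.958691
  p ← 2.265669 + (0.48/2)·(1.899115 + 2.958691) = 3.431542
s=0.960000, p=3.431542:
  k1 = f(0.960000, 3.431542) = 3.116356
  k2 = f(1.440000, 4.927393) = 4.538184
  p ← 3.431542 + (0.48/2)·(3.116356 + 4.538184) = 5.268631
p(1.44) ≈ 5.2686

5.2686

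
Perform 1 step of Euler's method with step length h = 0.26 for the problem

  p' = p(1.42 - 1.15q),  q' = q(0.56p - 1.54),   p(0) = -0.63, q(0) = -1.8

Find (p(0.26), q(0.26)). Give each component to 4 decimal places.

Euler on (p,q): p_{n+1} = p_n + h·p', q_{n+1} = q_n + h·q'.
0.000000: (-0.630000, -1.800000); f=(-2.198700, 3.407040) → (-1.201662, -0.914170)
(p(0.26), q(0.26)) ≈ (-1.2017, -0.9142)

-1.2017, -0.9142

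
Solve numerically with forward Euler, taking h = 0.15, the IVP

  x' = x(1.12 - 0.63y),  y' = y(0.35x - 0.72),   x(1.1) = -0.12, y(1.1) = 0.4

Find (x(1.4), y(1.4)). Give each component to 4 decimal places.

Euler on (x,y): x_{n+1} = x_n + h·x', y_{n+1} = y_n + h·y'.
1.100000: (-0.120000, 0.400000); f=(-0.104160, -0.304800) → (-0.135624, 0.354280)
1.250000: (-0.135624, 0.354280); f=(-0.121628, -0.271899) → (-0.153868, 0.313495)
(x(1.4), y(1.4)) ≈ (-0.1539, 0.3135)

-0.1539, 0.3135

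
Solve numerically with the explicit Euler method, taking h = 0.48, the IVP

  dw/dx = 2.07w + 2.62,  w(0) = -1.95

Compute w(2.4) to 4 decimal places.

-22.8152

Euler: w_{n+1} = w_n + h·f(x_n, w_n).
x=0.000000, w=-1.950000: f=-1.416500 → w ← -1.950000 + 0.48·(-1.416500) = -2.629920
x=0.480000, w=-2.629920: f=-2.823934 → w ← -2.629920 + 0.48·(-2.823934) = -3.985409
x=0.960000, w=-3.985409: f=-5.629796 → w ← -3.985409 + 0.48·(-5.629796) = -6.687710
x=1.440000, w=-6.687710: f=-11.223561 → w ← -6.687710 + 0.48·(-11.223561) = -12.075019
x=1.920000, w=-12.075019: f=-22.375290 → w ← -12.075019 + 0.48·(-22.375290) = -22.815159
w(2.4) ≈ -22.8152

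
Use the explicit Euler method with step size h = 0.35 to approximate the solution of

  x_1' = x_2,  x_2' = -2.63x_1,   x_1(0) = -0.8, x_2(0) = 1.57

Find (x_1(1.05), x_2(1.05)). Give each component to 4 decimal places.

Euler on (x_1,x_2): x_1_{n+1} = x_1_n + h·x_1', x_2_{n+1} = x_2_n + h·x_2'.
0.000000: (-0.800000, 1.570000); f=(1.570000, 2.104000) → (-0.250500, 2.306400)
0.350000: (-0.250500, 2.306400); f=(2.306400, 0.658815) → (0.556740, 2.536985)
0.700000: (0.556740, 2.536985); f=(2.536985, -1.464226) → (1.444685, 2.024506)
(x_1(1.05), x_2(1.05)) ≈ (1.4447, 2.0245)

1.4447, 2.0245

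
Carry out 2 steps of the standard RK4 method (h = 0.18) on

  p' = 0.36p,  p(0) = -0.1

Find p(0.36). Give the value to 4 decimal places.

-0.1138

RK4: k1 = f(t_n, p_n); k2 = f(t_n + h/2, p_n + (h/2)·k1); k3 = f(t_n + h/2, p_n + (h/2)·k2); k4 = f(t_n + h, p_n + h·k3); p_{n+1} = p_n + (h/6)·(k1 + 2k2 + 2k3 + k4).
t=0.000000, p=-0.100000:
  k1 = f(0.000000, -0.100000) = -0.036000
  k2 = f(0.090000, -0.103240) = -0.037166
  k3 = f(0.090000, -0.103345) = -0.037204
  k4 = f(0.180000, -0.106697) = -0.038411
  p ← -0.100000 + (0.18/6)·(k1 + 2k2 + 2k3 + k4) = -0.106695
t=0.180000, p=-0.106695:
  k1 = f(0.180000, -0.106695) = -0.038410
  k2 = f(0.270000, -0.110151) = -0.039655
  k3 = f(0.270000, -0.110263) = -0.039695
  k4 = f(0.360000, -0.113840) = -0.040982
  p ← -0.106695 + (0.18/6)·(k1 + 2k2 + 2k3 + k4) = -0.113837
p(0.36) ≈ -0.1138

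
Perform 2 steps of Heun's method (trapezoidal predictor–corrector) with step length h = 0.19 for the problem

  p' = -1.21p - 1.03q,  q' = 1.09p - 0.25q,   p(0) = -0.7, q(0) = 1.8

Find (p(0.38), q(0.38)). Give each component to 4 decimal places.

Heun on (p,q): k1 = f(t_n, state_n); k2 = f(t_n + h, state_n + h·k1); state_{n+1} = state_n + (h/2)·(k1 + k2).
0.000000: (-0.700000, 1.800000)
  k1 = (-1.007000, -1.213000)
  predictor → (-0.891330, 1.569530)
  k2 = (-0.538107, -1.363932)
  → (-0.846785, 1.555191)
0.190000: (-0.846785, 1.555191)
  k1 = (-0.577237, -1.311794)
  predictor → (-0.956460, 1.305951)
  k2 = (-0.187812, -1.369029)
  → (-0.919465, 1.300513)
(p(0.38), q(0.38)) ≈ (-0.9195, 1.3005)

-0.9195, 1.3005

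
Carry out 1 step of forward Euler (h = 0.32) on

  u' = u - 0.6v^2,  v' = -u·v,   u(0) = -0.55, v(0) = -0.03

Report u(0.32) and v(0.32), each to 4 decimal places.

Euler on (u,v): u_{n+1} = u_n + h·u', v_{n+1} = v_n + h·v'.
0.000000: (-0.550000, -0.030000); f=(-0.550540, -0.016500) → (-0.726173, -0.035280)
(u(0.32), v(0.32)) ≈ (-0.7262, -0.0353)

-0.7262, -0.0353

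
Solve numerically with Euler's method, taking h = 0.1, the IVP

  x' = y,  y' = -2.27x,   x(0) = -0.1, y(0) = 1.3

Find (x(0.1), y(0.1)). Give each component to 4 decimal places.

0.0300, 1.3227

Euler on (x,y): x_{n+1} = x_n + h·x', y_{n+1} = y_n + h·y'.
0.000000: (-0.100000, 1.300000); f=(1.300000, 0.227000) → (0.030000, 1.322700)
(x(0.1), y(0.1)) ≈ (0.0300, 1.3227)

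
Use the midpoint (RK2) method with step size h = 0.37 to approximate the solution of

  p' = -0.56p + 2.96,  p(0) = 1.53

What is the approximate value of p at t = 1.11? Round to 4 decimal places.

3.2581

Midpoint: k1 = f(t_n, p_n); k2 = f(t_n + h/2, p_n + (h/2)·k1); p_{n+1} = p_n + h·k2.
t=0.000000, p=1.530000:
  k1 = f(0.000000, 1.530000) = 2.103200
  k2 = f(0.185000, 1.919092) = 1.885308
  p ← 1.530000 + 0.37·1.885308 = 2.227564
t=0.370000, p=2.227564:
  k1 = f(0.370000, 2.227564) = 1.712564
  k2 = f(0.555000, 2.544388) = 1.535142
  p ← 2.227564 + 0.37·1.535142 = 2.795567
t=0.740000, p=2.795567:
  k1 = f(0.740000, 2.795567) = 1.394483
  k2 = f(0.925000, 3.053546) = 1.250014
  p ← 2.795567 + 0.37·1.250014 = 3.258072
p(1.11) ≈ 3.2581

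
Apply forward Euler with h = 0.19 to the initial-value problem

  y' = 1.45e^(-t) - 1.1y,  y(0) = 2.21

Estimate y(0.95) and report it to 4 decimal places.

1.2749

Euler: y_{n+1} = y_n + h·f(t_n, y_n).
t=0.000000, y=2.210000: f=-0.981000 → y ← 2.210000 + 0.19·(-0.981000) = 2.023610
t=0.190000, y=2.023610: f=-1.026880 → y ← 2.023610 + 0.19·(-1.026880) = 1.828503
t=0.380000, y=1.828503: f=-1.019754 → y ← 1.828503 + 0.19·(-1.019754) = 1.634749
t=0.570000, y=1.634749: f=-0.978213 → y ← 1.634749 + 0.19·(-0.978213) = 1.448889
t=0.760000, y=1.448889: f=-0.915662 → y ← 1.448889 + 0.19·(-0.915662) = 1.274913
y(0.95) ≈ 1.2749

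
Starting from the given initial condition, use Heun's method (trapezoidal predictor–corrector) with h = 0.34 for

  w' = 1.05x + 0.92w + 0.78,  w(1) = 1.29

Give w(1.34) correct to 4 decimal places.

2.5368

Heun: k1 = f(x_n, w_n); k2 = f(x_n + h, w_n + h·k1); w_{n+1} = w_n + (h/2)·(k1 + k2).
x=1.000000, w=1.290000:
  k1 = f(1.000000, 1.290000) = 3.016800
  k2 = f(1.340000, 2.315712) = 4.317455
  w ← 1.290000 + (0.34/2)·(3.016800 + 4.317455) = 2.536823
w(1.34) ≈ 2.5368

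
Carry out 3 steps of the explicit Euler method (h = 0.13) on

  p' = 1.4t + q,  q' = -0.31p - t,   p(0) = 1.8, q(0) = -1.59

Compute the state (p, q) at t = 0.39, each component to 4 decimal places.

1.2215, -1.8339

Euler on (p,q): p_{n+1} = p_n + h·p', q_{n+1} = q_n + h·q'.
0.000000: (1.800000, -1.590000); f=(-1.590000, -0.558000) → (1.593300, -1.662540)
0.130000: (1.593300, -1.662540); f=(-1.480540, -0.623923) → (1.400830, -1.743650)
0.260000: (1.400830, -1.743650); f=(-1.379650, -0.694257) → (1.221475, -1.833903)
(p(0.39), q(0.39)) ≈ (1.2215, -1.8339)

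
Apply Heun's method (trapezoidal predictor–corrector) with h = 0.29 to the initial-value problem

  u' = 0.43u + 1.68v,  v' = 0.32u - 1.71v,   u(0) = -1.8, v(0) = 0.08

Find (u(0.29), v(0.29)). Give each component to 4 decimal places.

-2.0474, -0.0841

Heun on (u,v): k1 = f(t_n, state_n); k2 = f(t_n + h, state_n + h·k1); state_{n+1} = state_n + (h/2)·(k1 + k2).
0.000000: (-1.800000, 0.080000)
  k1 = (-0.639600, -0.712800)
  predictor → (-1.985484, -0.126712)
  k2 = (-1.066634, -0.418677)
  → (-2.047404, -0.084064)
(u(0.29), v(0.29)) ≈ (-2.0474, -0.0841)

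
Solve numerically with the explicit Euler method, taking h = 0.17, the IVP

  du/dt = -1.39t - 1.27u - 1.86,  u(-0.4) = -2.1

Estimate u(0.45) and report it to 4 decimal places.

-1.6688

Euler: u_{n+1} = u_n + h·f(t_n, u_n).
t=-0.400000, u=-2.100000: f=1.363000 → u ← -2.100000 + 0.17·1.363000 = -1.868290
t=-0.230000, u=-1.868290: f=0.832428 → u ← -1.868290 + 0.17·0.832428 = -1.726777
t=-0.060000, u=-1.726777: f=0.416407 → u ← -1.726777 + 0.17·0.416407 = -1.655988
t=0.110000, u=-1.655988: f=0.090205 → u ← -1.655988 + 0.17·0.090205 = -1.640653
t=0.280000, u=-1.640653: f=-0.165570 → u ← -1.640653 + 0.17·(-0.165570) = -1.668800
u(0.45) ≈ -1.6688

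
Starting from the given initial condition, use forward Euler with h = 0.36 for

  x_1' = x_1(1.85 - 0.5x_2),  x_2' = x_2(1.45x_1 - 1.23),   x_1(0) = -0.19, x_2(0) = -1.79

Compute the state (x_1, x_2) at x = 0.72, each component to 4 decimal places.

-0.6851, -0.2952

Euler on (x_1,x_2): x_1_{n+1} = x_1_n + h·x_1', x_2_{n+1} = x_2_n + h·x_2'.
0.000000: (-0.190000, -1.790000); f=(-0.521550, 2.694845) → (-0.377758, -0.819856)
0.360000: (-0.377758, -0.819856); f=(-0.853706, 1.457498) → (-0.685092, -0.295157)
(x_1(0.72), x_2(0.72)) ≈ (-0.6851, -0.2952)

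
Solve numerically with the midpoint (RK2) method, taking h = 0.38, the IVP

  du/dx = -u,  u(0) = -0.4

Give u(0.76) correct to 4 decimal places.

-0.1917

Midpoint: k1 = f(x_n, u_n); k2 = f(x_n + h/2, u_n + (h/2)·k1); u_{n+1} = u_n + h·k2.
x=0.000000, u=-0.400000:
  k1 = f(0.000000, -0.400000) = 0.400000
  k2 = f(0.190000, -0.324000) = 0.324000
  u ← -0.400000 + 0.38·0.324000 = -0.276880
x=0.380000, u=-0.276880:
  k1 = f(0.380000, -0.276880) = 0.276880
  k2 = f(0.570000, -0.224273) = 0.224273
  u ← -0.276880 + 0.38·0.224273 = -0.191656
u(0.76) ≈ -0.1917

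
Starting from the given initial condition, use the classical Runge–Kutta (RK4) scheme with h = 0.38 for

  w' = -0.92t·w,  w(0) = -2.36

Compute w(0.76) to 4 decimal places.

RK4: k1 = f(t_n, w_n); k2 = f(t_n + h/2, w_n + (h/2)·k1); k3 = f(t_n + h/2, w_n + (h/2)·k2); k4 = f(t_n + h, w_n + h·k3); w_{n+1} = w_n + (h/6)·(k1 + 2k2 + 2k3 + k4).
t=0.000000, w=-2.360000:
  k1 = f(0.000000, -2.360000) = 0.000000
  k2 = f(0.190000, -2.360000) = 0.412528
  k3 = f(0.190000, -2.281620) = 0.398827
  k4 = f(0.380000, -2.208446) = 0.772073
  w ← -2.360000 + (0.38/6)·(k1 + 2k2 + 2k3 + k4) = -2.208330
t=0.380000, w=-2.208330:
  k1 = f(0.380000, -2.208330) = 0.772032
  k2 = f(0.570000, -2.061644) = 1.081126
  k3 = f(0.570000, -2.002916) = 1.050329
  k4 = f(0.760000, -1.809205) = 1.264996
  w ← -2.208330 + (0.38/6)·(k1 + 2k2 + 2k3 + k4) = -1.809334
w(0.76) ≈ -1.8093

-1.8093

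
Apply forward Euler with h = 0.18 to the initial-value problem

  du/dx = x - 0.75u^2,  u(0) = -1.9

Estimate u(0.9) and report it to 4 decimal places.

Euler: u_{n+1} = u_n + h·f(x_n, u_n).
x=0.000000, u=-1.900000: f=-2.707500 → u ← -1.900000 + 0.18·(-2.707500) = -2.387350
x=0.180000, u=-2.387350: f=-4.094580 → u ← -2.387350 + 0.18·(-4.094580) = -3.124374
x=0.360000, u=-3.124374: f=-6.961287 → u ← -3.124374 + 0.18·(-6.961287) = -4.377406
x=0.540000, u=-4.377406: f=-13.831262 → u ← -4.377406 + 0.18·(-13.831262) = -6.867033
x=0.720000, u=-6.867033: f=-34.647109 → u ← -6.867033 + 0.18·(-34.647109) = -13.103513
u(0.9) ≈ -13.1035

-13.1035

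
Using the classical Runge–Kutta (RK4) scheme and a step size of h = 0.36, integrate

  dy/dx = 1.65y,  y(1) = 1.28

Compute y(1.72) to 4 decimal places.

RK4: k1 = f(x_n, y_n); k2 = f(x_n + h/2, y_n + (h/2)·k1); k3 = f(x_n + h/2, y_n + (h/2)·k2); k4 = f(x_n + h, y_n + h·k3); y_{n+1} = y_n + (h/6)·(k1 + 2k2 + 2k3 + k4).
x=1.000000, y=1.280000:
  k1 = f(1.000000, 1.280000) = 2.112000
  k2 = f(1.180000, 1.660160) = 2.739264
  k3 = f(1.180000, 1.773068) = 2.925561
  k4 = f(1.360000, 2.333202) = 3.849783
  y ← 1.280000 + (0.36/6)·(k1 + 2k2 + 2k3 + k4) = 2.317486
x=1.360000, y=2.317486:
  k1 = f(1.360000, 2.317486) = 3.823852
  k2 = f(1.540000, 3.005779) = 4.959536
  k3 = f(1.540000, 3.210203) = 5.296834
  k4 = f(1.720000, 4.224346) = 6.970172
  y ← 2.317486 + (0.36/6)·(k1 + 2k2 + 2k3 + k4) = 4.195892
y(1.72) ≈ 4.1959

4.1959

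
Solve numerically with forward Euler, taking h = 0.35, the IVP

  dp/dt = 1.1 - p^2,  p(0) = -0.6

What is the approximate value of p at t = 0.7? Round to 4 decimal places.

Euler: p_{n+1} = p_n + h·f(t_n, p_n).
t=0.000000, p=-0.600000: f=0.740000 → p ← -0.600000 + 0.35·0.740000 = -0.341000
t=0.350000, p=-0.341000: f=0.983719 → p ← -0.341000 + 0.35·0.983719 = 0.003302
p(0.7) ≈ 0.0033

0.0033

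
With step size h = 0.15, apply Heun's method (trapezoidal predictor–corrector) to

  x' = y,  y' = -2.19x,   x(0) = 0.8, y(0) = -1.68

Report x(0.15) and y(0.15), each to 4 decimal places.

0.5283, -1.9014

Heun on (x,y): k1 = f(t_n, state_n); k2 = f(t_n + h, state_n + h·k1); state_{n+1} = state_n + (h/2)·(k1 + k2).
0.000000: (0.800000, -1.680000)
  k1 = (-1.680000, -1.752000)
  predictor → (0.548000, -1.942800)
  k2 = (-1.942800, -1.200120)
  → (0.528290, -1.901409)
(x(0.15), y(0.15)) ≈ (0.5283, -1.9014)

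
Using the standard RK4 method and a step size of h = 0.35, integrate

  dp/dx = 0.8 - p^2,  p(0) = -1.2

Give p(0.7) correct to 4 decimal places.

-2.7380

RK4: k1 = f(x_n, p_n); k2 = f(x_n + h/2, p_n + (h/2)·k1); k3 = f(x_n + h/2, p_n + (h/2)·k2); k4 = f(x_n + h, p_n + h·k3); p_{n+1} = p_n + (h/6)·(k1 + 2k2 + 2k3 + k4).
x=0.000000, p=-1.200000:
  k1 = f(0.000000, -1.200000) = -0.640000
  k2 = f(0.175000, -1.312000) = -0.921344
  k3 = f(0.175000, -1.361235) = -1.052961
  k4 = f(0.350000, -1.568536) = -1.660307
  p ← -1.200000 + (0.35/6)·(k1 + 2k2 + 2k3 + k4) = -1.564520
x=0.350000, p=-1.564520:
  k1 = f(0.350000, -1.564520) = -1.647723
  k2 = f(0.525000, -1.852872) = -2.633134
  k3 = f(0.525000, -2.025319) = -3.301915
  k4 = f(0.700000, -2.720191) = -6.599436
  p ← -1.564520 + (0.35/6)·(k1 + 2k2 + 2k3 + k4) = -2.738027
p(0.7) ≈ -2.7380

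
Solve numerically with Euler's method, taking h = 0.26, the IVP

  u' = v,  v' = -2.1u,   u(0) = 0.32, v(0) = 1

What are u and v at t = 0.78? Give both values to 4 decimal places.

0.9268, 0.0748

Euler on (u,v): u_{n+1} = u_n + h·u', v_{n+1} = v_n + h·v'.
0.000000: (0.320000, 1.000000); f=(1.000000, -0.672000) → (0.580000, 0.825280)
0.260000: (0.580000, 0.825280); f=(0.825280, -1.218000) → (0.794573, 0.508600)
0.520000: (0.794573, 0.508600); f=(0.508600, -1.668603) → (0.926809, 0.074763)
(u(0.78), v(0.78)) ≈ (0.9268, 0.0748)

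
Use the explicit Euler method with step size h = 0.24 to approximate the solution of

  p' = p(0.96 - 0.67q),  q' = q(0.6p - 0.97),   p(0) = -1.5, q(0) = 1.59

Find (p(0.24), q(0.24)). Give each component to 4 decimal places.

-1.4621, 0.8764

Euler on (p,q): p_{n+1} = p_n + h·p', q_{n+1} = q_n + h·q'.
0.000000: (-1.500000, 1.590000); f=(0.157950, -2.973300) → (-1.462092, 0.876408)
(p(0.24), q(0.24)) ≈ (-1.4621, 0.8764)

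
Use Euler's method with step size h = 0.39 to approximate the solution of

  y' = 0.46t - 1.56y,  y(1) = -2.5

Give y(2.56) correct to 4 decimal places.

Euler: y_{n+1} = y_n + h·f(t_n, y_n).
t=1.000000, y=-2.500000: f=4.360000 → y ← -2.500000 + 0.39·4.360000 = -0.799600
t=1.390000, y=-0.799600: f=1.886776 → y ← -0.799600 + 0.39·1.886776 = -0.063757
t=1.780000, y=-0.063757: f=0.918261 → y ← -0.063757 + 0.39·0.918261 = 0.294365
t=2.170000, y=0.294365: f=0.538991 → y ← 0.294365 + 0.39·0.538991 = 0.504571
y(2.56) ≈ 0.5046

0.5046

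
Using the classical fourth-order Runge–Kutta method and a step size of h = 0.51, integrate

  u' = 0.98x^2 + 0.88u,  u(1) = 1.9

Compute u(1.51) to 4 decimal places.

3.9526

RK4: k1 = f(x_n, u_n); k2 = f(x_n + h/2, u_n + (h/2)·k1); k3 = f(x_n + h/2, u_n + (h/2)·k2); k4 = f(x_n + h, u_n + h·k3); u_{n+1} = u_n + (h/6)·(k1 + 2k2 + 2k3 + k4).
x=1.000000, u=1.900000:
  k1 = f(1.000000, 1.900000) = 2.652000
  k2 = f(1.255000, 2.576260) = 3.810633
  k3 = f(1.255000, 2.871711) = 4.070631
  k4 = f(1.510000, 3.976022) = 5.733397
  u ← 1.900000 + (0.51/6)·(k1 + 2k2 + 2k3 + k4) = 3.952574
u(1.51) ≈ 3.9526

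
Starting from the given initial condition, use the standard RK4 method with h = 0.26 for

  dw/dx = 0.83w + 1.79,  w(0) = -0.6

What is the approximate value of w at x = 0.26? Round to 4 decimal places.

RK4: k1 = f(x_n, w_n); k2 = f(x_n + h/2, w_n + (h/2)·k1); k3 = f(x_n + h/2, w_n + (h/2)·k2); k4 = f(x_n + h, w_n + h·k3); w_{n+1} = w_n + (h/6)·(k1 + 2k2 + 2k3 + k4).
x=0.000000, w=-0.600000:
  k1 = f(0.000000, -0.600000) = 1.292000
  k2 = f(0.130000, -0.432040) = 1.431407
  k3 = f(0.130000, -0.413917) = 1.446449
  k4 = f(0.260000, -0.223923) = 1.604144
  w ← -0.600000 + (0.26/6)·(k1 + 2k2 + 2k3 + k4) = -0.225086
w(0.26) ≈ -0.2251

-0.2251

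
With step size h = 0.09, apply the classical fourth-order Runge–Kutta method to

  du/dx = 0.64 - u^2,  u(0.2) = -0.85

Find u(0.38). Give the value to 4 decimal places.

-0.8674

RK4: k1 = f(x_n, u_n); k2 = f(x_n + h/2, u_n + (h/2)·k1); k3 = f(x_n + h/2, u_n + (h/2)·k2); k4 = f(x_n + h, u_n + h·k3); u_{n+1} = u_n + (h/6)·(k1 + 2k2 + 2k3 + k4).
x=0.200000, u=-0.850000:
  k1 = f(0.200000, -0.850000) = -0.082500
  k2 = f(0.245000, -0.853712) = -0.088825
  k3 = f(0.245000, -0.853997) = -0.089311
  k4 = f(0.290000, -0.858038) = -0.096229
  u ← -0.850000 + (0.09/6)·(k1 + 2k2 + 2k3 + k4) = -0.858025
x=0.290000, u=-0.858025:
  k1 = f(0.290000, -0.858025) = -0.096207
  k2 = f(0.335000, -0.862354) = -0.103655
  k3 = f(0.335000, -0.862689) = -0.104233
  k4 = f(0.380000, -0.867406) = -0.112393
  u ← -0.858025 + (0.09/6)·(k1 + 2k2 + 2k3 + k4) = -0.867391
u(0.38) ≈ -0.8674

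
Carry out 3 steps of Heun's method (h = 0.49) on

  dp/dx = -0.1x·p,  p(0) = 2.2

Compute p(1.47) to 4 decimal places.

1.9743

Heun: k1 = f(x_n, p_n); k2 = f(x_n + h, p_n + h·k1); p_{n+1} = p_n + (h/2)·(k1 + k2).
x=0.000000, p=2.200000:
  k1 = f(0.000000, 2.200000) = 0.000000
  k2 = f(0.490000, 2.200000) = -0.107800
  p ← 2.200000 + (0.49/2)·(0.000000 + (-0.107800)) = 2.173589
x=0.490000, p=2.173589:
  k1 = f(0.490000, 2.173589) = -0.106506
  k2 = f(0.980000, 2.121401) = -0.207897
  p ← 2.173589 + (0.49/2)·(-0.106506 + (-0.207897)) = 2.096560
x=0.980000, p=2.096560:
  k1 = f(0.980000, 2.096560) = -0.205463
  k2 = f(1.470000, 1.995883) = -0.293395
  p ← 2.096560 + (0.49/2)·(-0.205463 + (-0.293395)) = 1.974340
p(1.47) ≈ 1.9743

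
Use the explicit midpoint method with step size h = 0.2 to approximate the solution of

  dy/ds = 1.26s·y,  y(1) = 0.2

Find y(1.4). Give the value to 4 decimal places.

Midpoint: k1 = f(s_n, y_n); k2 = f(s_n + h/2, y_n + (h/2)·k1); y_{n+1} = y_n + h·k2.
s=1.000000, y=0.200000:
  k1 = f(1.000000, 0.200000) = 0.252000
  k2 = f(1.100000, 0.225200) = 0.312127
  y ← 0.200000 + 0.2·0.312127 = 0.262425
s=1.200000, y=0.262425:
  k1 = f(1.200000, 0.262425) = 0.396787
  k2 = f(1.300000, 0.302104) = 0.494847
  y ← 0.262425 + 0.2·0.494847 = 0.361395
y(1.4) ≈ 0.3614

0.3614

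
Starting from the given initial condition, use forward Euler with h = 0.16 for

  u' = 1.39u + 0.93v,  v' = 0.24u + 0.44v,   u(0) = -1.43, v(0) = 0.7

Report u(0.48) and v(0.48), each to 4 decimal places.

Euler on (u,v): u_{n+1} = u_n + h·u', v_{n+1} = v_n + h·v'.
0.000000: (-1.430000, 0.700000); f=(-1.336700, -0.035200) → (-1.643872, 0.694368)
0.160000: (-1.643872, 0.694368); f=(-1.639220, -0.089007) → (-1.906147, 0.680127)
0.320000: (-1.906147, 0.680127); f=(-2.017027, -0.158220) → (-2.228871, 0.654812)
(u(0.48), v(0.48)) ≈ (-2.2289, 0.6548)

-2.2289, 0.6548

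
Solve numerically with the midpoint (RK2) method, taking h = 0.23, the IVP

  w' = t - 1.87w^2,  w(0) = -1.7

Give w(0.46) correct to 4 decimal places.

Midpoint: k1 = f(t_n, w_n); k2 = f(t_n + h/2, w_n + (h/2)·k1); w_{n+1} = w_n + h·k2.
t=0.000000, w=-1.700000:
  k1 = f(0.000000, -1.700000) = -5.404300
  k2 = f(0.115000, -2.321495) = -9.963060
  w ← -1.700000 + 0.23·(-9.963060) = -3.991504
t=0.230000, w=-3.991504:
  k1 = f(0.230000, -3.991504) = -29.563031
  k2 = f(0.345000, -7.391252) = -101.814240
  w ← -3.991504 + 0.23·(-101.814240) = -27.408779
w(0.46) ≈ -27.4088

-27.4088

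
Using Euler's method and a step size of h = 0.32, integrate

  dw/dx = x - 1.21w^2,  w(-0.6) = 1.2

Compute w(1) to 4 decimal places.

0.5219

Euler: w_{n+1} = w_n + h·f(x_n, w_n).
x=-0.600000, w=1.200000: f=-2.342400 → w ← 1.200000 + 0.32·(-2.342400) = 0.450432
x=-0.280000, w=0.450432: f=-0.525496 → w ← 0.450432 + 0.32·(-0.525496) = 0.282273
x=0.040000, w=0.282273: f=-0.056411 → w ← 0.282273 + 0.32·(-0.056411) = 0.264222
x=0.360000, w=0.264222: f=0.275526 → w ← 0.264222 + 0.32·0.275526 = 0.352390
x=0.680000, w=0.352390: f=0.529744 → w ← 0.352390 + 0.32·0.529744 = 0.521908
w(1) ≈ 0.5219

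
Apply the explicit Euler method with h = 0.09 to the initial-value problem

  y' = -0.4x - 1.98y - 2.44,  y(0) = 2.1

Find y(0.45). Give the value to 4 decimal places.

Euler: y_{n+1} = y_n + h·f(x_n, y_n).
x=0.000000, y=2.100000: f=-6.598000 → y ← 2.100000 + 0.09·(-6.598000) = 1.506180
x=0.090000, y=1.506180: f=-5.458236 → y ← 1.506180 + 0.09·(-5.458236) = 1.014939
x=0.180000, y=1.014939: f=-4.521579 → y ← 1.014939 + 0.09·(-4.521579) = 0.607997
x=0.270000, y=0.607997: f=-3.751833 → y ← 0.607997 + 0.09·(-3.751833) = 0.270332
x=0.360000, y=0.270332: f=-3.119257 → y ← 0.270332 + 0.09·(-3.119257) = -0.010401
y(0.45) ≈ -0.0104

-0.0104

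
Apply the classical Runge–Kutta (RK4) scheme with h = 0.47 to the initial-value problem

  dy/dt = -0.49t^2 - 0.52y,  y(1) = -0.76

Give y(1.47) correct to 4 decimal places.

RK4: k1 = f(t_n, y_n); k2 = f(t_n + h/2, y_n + (h/2)·k1); k3 = f(t_n + h/2, y_n + (h/2)·k2); k4 = f(t_n + h, y_n + h·k3); y_{n+1} = y_n + (h/6)·(k1 + 2k2 + 2k3 + k4).
t=1.000000, y=-0.760000:
  k1 = f(1.000000, -0.760000) = -0.094800
  k2 = f(1.235000, -0.782278) = -0.340576
  k3 = f(1.235000, -0.840035) = -0.310542
  k4 = f(1.470000, -0.905955) = -0.587745
  y ← -0.760000 + (0.47/6)·(k1 + 2k2 + 2k3 + k4) = -0.915474
y(1.47) ≈ -0.9155

-0.9155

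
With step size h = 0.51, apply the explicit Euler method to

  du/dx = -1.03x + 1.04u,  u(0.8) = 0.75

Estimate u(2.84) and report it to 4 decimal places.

-1.6909

Euler: u_{n+1} = u_n + h·f(x_n, u_n).
x=0.800000, u=0.750000: f=-0.044000 → u ← 0.750000 + 0.51·(-0.044000) = 0.727560
x=1.310000, u=0.727560: f=-0.592638 → u ← 0.727560 + 0.51·(-0.592638) = 0.425315
x=1.820000, u=0.425315: f=-1.432273 → u ← 0.425315 + 0.51·(-1.432273) = -0.305144
x=2.330000, u=-0.305144: f=-2.717250 → u ← -0.305144 + 0.51·(-2.717250) = -1.690942
u(2.84) ≈ -1.6909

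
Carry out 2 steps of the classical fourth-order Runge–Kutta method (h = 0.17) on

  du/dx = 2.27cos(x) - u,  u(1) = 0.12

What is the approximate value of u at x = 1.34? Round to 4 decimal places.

RK4: k1 = f(x_n, u_n); k2 = f(x_n + h/2, u_n + (h/2)·k1); k3 = f(x_n + h/2, u_n + (h/2)·k2); k4 = f(x_n + h, u_n + h·k3); u_{n+1} = u_n + (h/6)·(k1 + 2k2 + 2k3 + k4).
x=1.000000, u=0.120000:
  k1 = f(1.000000, 0.120000) = 1.106486
  k2 = f(1.085000, 0.214051) = 0.845841
  k3 = f(1.085000, 0.191896) = 0.867995
  k4 = f(1.170000, 0.267559) = 0.618085
  u ← 0.120000 + (0.17/6)·(k1 + 2k2 + 2k3 + k4) = 0.265980
x=1.170000, u=0.265980:
  k1 = f(1.170000, 0.265980) = 0.619664
  k2 = f(1.255000, 0.318652) = 0.386350
  k3 = f(1.255000, 0.298820) = 0.406182
  k4 = f(1.340000, 0.335031) = 0.184238
  u ← 0.265980 + (0.17/6)·(k1 + 2k2 + 2k3 + k4) = 0.333668
u(1.34) ≈ 0.3337

0.3337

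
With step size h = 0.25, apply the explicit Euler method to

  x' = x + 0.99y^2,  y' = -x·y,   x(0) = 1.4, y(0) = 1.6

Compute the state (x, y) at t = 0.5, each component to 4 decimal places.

Euler on (x,y): x_{n+1} = x_n + h·x', y_{n+1} = y_n + h·y'.
0.000000: (1.400000, 1.600000); f=(3.934400, -2.240000) → (2.383600, 1.040000)
0.250000: (2.383600, 1.040000); f=(3.454384, -2.478944) → (3.247196, 0.420264)
(x(0.5), y(0.5)) ≈ (3.2472, 0.4203)

3.2472, 0.4203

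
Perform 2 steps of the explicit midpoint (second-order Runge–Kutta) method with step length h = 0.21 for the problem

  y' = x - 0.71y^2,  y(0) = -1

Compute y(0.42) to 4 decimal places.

Midpoint: k1 = f(x_n, y_n); k2 = f(x_n + h/2, y_n + (h/2)·k1); y_{n+1} = y_n + h·k2.
x=0.000000, y=-1.000000:
  k1 = f(0.000000, -1.000000) = -0.710000
  k2 = f(0.105000, -1.074550) = -0.714807
  y ← -1.000000 + 0.21·(-0.714807) = -1.150109
x=0.210000, y=-1.150109:
  k1 = f(0.210000, -1.150109) = -0.729154
  k2 = f(0.315000, -1.226671) = -0.753352
  y ← -1.150109 + 0.21·(-0.753352) = -1.308313
y(0.42) ≈ -1.3083

-1.3083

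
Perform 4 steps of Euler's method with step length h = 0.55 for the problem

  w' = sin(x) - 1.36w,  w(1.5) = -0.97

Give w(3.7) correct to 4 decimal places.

0.1027

Euler: w_{n+1} = w_n + h·f(x_n, w_n).
x=1.500000, w=-0.970000: f=2.316695 → w ← -0.970000 + 0.55·2.316695 = 0.304182
x=2.050000, w=0.304182: f=0.473675 → w ← 0.304182 + 0.55·0.473675 = 0.564703
x=2.600000, w=0.564703: f=-0.252495 → w ← 0.564703 + 0.55·(-0.252495) = 0.425831
x=3.150000, w=0.425831: f=-0.587537 → w ← 0.425831 + 0.55·(-0.587537) = 0.102685
w(3.7) ≈ 0.1027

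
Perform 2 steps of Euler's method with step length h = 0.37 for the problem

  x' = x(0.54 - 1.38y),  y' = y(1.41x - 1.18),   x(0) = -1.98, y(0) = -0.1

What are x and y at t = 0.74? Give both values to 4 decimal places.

Euler on (x,y): x_{n+1} = x_n + h·x', y_{n+1} = y_n + h·y'.
0.000000: (-1.980000, -0.100000); f=(-1.342440, 0.397180) → (-2.476703, 0.046957)
0.370000: (-2.476703, 0.046957); f=(-1.176929, -0.219388) → (-2.912166, -0.034217)
(x(0.74), y(0.74)) ≈ (-2.9122, -0.0342)

-2.9122, -0.0342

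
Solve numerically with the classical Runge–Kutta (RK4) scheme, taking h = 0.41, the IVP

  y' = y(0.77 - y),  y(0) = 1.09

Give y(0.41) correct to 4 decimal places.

0.9798

RK4: k1 = f(x_n, y_n); k2 = f(x_n + h/2, y_n + (h/2)·k1); k3 = f(x_n + h/2, y_n + (h/2)·k2); k4 = f(x_n + h, y_n + h·k3); y_{n+1} = y_n + (h/6)·(k1 + 2k2 + 2k3 + k4).
x=0.000000, y=1.090000:
  k1 = f(0.000000, 1.090000) = -0.348800
  k2 = f(0.205000, 1.018496) = -0.253092
  k3 = f(0.205000, 1.038116) = -0.278336
  k4 = f(0.410000, 0.975882) = -0.200917
  y ← 1.090000 + (0.41/6)·(k1 + 2k2 + 2k3 + k4) = 0.979808
y(0.41) ≈ 0.9798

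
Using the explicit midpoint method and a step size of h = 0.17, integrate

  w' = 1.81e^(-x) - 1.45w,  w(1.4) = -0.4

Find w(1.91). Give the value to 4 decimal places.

Midpoint: k1 = f(x_n, w_n); k2 = f(x_n + h/2, w_n + (h/2)·k1); w_{n+1} = w_n + h·k2.
x=1.400000, w=-0.400000:
  k1 = f(1.400000, -0.400000) = 1.026341
  k2 = f(1.485000, -0.312761) = 0.863473
  w ← -0.400000 + 0.17·0.863473 = -0.253210
x=1.570000, w=-0.253210:
  k1 = f(1.570000, -0.253210) = 0.743716
  k2 = f(1.655000, -0.189994) = 0.621368
  w ← -0.253210 + 0.17·0.621368 = -0.147577
x=1.740000, w=-0.147577:
  k1 = f(1.740000, -0.147577) = 0.531679
  k2 = f(1.825000, -0.102384) = 0.440261
  w ← -0.147577 + 0.17·0.440261 = -0.072733
w(1.91) ≈ -0.0727

-0.0727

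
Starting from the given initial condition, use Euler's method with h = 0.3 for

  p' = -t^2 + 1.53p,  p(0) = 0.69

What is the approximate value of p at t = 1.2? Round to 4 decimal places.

2.6685

Euler: p_{n+1} = p_n + h·f(t_n, p_n).
t=0.000000, p=0.690000: f=1.055700 → p ← 0.690000 + 0.3·1.055700 = 1.006710
t=0.300000, p=1.006710: f=1.450266 → p ← 1.006710 + 0.3·1.450266 = 1.441790
t=0.600000, p=1.441790: f=1.845939 → p ← 1.441790 + 0.3·1.845939 = 1.995571
t=0.900000, p=1.995571: f=2.243224 → p ← 1.995571 + 0.3·2.243224 = 2.668539
p(1.2) ≈ 2.6685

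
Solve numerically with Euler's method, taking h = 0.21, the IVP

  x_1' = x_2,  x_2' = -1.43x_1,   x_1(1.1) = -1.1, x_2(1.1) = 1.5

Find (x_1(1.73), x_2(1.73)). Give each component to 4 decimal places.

Euler on (x_1,x_2): x_1_{n+1} = x_1_n + h·x_1', x_2_{n+1} = x_2_n + h·x_2'.
1.100000: (-1.100000, 1.500000); f=(1.500000, 1.573000) → (-0.785000, 1.830330)
1.310000: (-0.785000, 1.830330); f=(1.830330, 1.122550) → (-0.400631, 2.066066)
1.520000: (-0.400631, 2.066066); f=(2.066066, 0.572902) → (0.033243, 2.186375)
(x_1(1.73), x_2(1.73)) ≈ (0.0332, 2.1864)

0.0332, 2.1864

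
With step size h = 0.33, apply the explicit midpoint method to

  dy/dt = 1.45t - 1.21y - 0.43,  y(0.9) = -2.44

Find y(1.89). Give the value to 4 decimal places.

Midpoint: k1 = f(t_n, y_n); k2 = f(t_n + h/2, y_n + (h/2)·k1); y_{n+1} = y_n + h·k2.
t=0.900000, y=-2.440000:
  k1 = f(0.900000, -2.440000) = 3.827400
  k2 = f(1.065000, -1.808479) = 3.302510
  y ← -2.440000 + 0.33·3.302510 = -1.350172
t=1.230000, y=-1.350172:
  k1 = f(1.230000, -1.350172) = 2.987208
  k2 = f(1.395000, -0.857283) = 2.630062
  y ← -1.350172 + 0.33·2.630062 = -0.482251
t=1.560000, y=-0.482251:
  k1 = f(1.560000, -0.482251) = 2.415524
  k2 = f(1.725000, -0.083690) = 2.172515
  y ← -0.482251 + 0.33·2.172515 = 0.234678
y(1.89) ≈ 0.2347

0.2347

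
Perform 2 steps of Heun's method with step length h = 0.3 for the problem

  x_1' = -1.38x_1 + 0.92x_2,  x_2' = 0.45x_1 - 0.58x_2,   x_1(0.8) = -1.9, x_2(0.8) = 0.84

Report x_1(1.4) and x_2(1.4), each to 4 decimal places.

-0.6870, 0.3558

Heun on (x_1,x_2): k1 = f(s_n, state_n); k2 = f(s_n + h, state_n + h·k1); state_{n+1} = state_n + (h/2)·(k1 + k2).
0.800000: (-1.900000, 0.840000)
  k1 = (3.394800, -1.342200)
  predictor → (-0.881560, 0.437340)
  k2 = (1.618906, -0.650359)
  → (-1.147944, 0.541116)
1.100000: (-1.147944, 0.541116)
  k1 = (2.081990, -0.830422)
  predictor → (-0.523347, 0.291989)
  k2 = (0.990849, -0.404860)
  → (-0.687018, 0.355824)
(x_1(1.4), x_2(1.4)) ≈ (-0.6870, 0.3558)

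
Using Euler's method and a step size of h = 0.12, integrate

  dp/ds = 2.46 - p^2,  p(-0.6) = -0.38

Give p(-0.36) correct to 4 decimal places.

Euler: p_{n+1} = p_n + h·f(s_n, p_n).
s=-0.600000, p=-0.380000: f=2.315600 → p ← -0.380000 + 0.12·2.315600 = -0.102128
s=-0.480000, p=-0.102128: f=2.449570 → p ← -0.102128 + 0.12·2.449570 = 0.191820
p(-0.36) ≈ 0.1918

0.1918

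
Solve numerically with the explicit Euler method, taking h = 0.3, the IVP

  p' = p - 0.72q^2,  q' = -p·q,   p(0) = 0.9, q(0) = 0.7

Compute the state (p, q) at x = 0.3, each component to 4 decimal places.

1.0642, 0.5110

Euler on (p,q): p_{n+1} = p_n + h·p', q_{n+1} = q_n + h·q'.
0.000000: (0.900000, 0.700000); f=(0.547200, -0.630000) → (1.064160, 0.511000)
(p(0.3), q(0.3)) ≈ (1.0642, 0.5110)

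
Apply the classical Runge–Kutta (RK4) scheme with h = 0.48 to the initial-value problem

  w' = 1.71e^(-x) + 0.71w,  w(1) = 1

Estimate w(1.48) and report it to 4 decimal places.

RK4: k1 = f(x_n, w_n); k2 = f(x_n + h/2, w_n + (h/2)·k1); k3 = f(x_n + h/2, w_n + (h/2)·k2); k4 = f(x_n + h, w_n + h·k3); w_{n+1} = w_n + (h/6)·(k1 + 2k2 + 2k3 + k4).
x=1.000000, w=1.000000:
  k1 = f(1.000000, 1.000000) = 1.339074
  k2 = f(1.240000, 1.321378) = 1.433025
  k3 = f(1.240000, 1.343926) = 1.449035
  k4 = f(1.480000, 1.695537) = 1.593091
  w ← 1.000000 + (0.48/6)·(k1 + 2k2 + 2k3 + k4) = 1.695703
w(1.48) ≈ 1.6957

1.6957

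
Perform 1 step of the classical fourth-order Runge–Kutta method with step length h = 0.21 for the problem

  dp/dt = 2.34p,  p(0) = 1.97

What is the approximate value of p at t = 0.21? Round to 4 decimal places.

RK4: k1 = f(t_n, p_n); k2 = f(t_n + h/2, p_n + (h/2)·k1); k3 = f(t_n + h/2, p_n + (h/2)·k2); k4 = f(t_n + h, p_n + h·k3); p_{n+1} = p_n + (h/6)·(k1 + 2k2 + 2k3 + k4).
t=0.000000, p=1.970000:
  k1 = f(0.000000, 1.970000) = 4.609800
  k2 = f(0.105000, 2.454029) = 5.742428
  k3 = f(0.105000, 2.572955) = 6.020715
  k4 = f(0.210000, 3.234350) = 7.568379
  p ← 1.970000 + (0.21/6)·(k1 + 2k2 + 2k3 + k4) = 3.219656
p(0.21) ≈ 3.2197

3.2197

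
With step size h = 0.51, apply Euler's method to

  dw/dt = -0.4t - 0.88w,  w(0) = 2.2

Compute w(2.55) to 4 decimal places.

Euler: w_{n+1} = w_n + h·f(t_n, w_n).
t=0.000000, w=2.200000: f=-1.936000 → w ← 2.200000 + 0.51·(-1.936000) = 1.212640
t=0.510000, w=1.212640: f=-1.271123 → w ← 1.212640 + 0.51·(-1.271123) = 0.564367
t=1.020000, w=0.564367: f=-0.904643 → w ← 0.564367 + 0.51·(-0.904643) = 0.102999
t=1.530000, w=0.102999: f=-0.702639 → w ← 0.102999 + 0.51·(-0.702639) = -0.255347
t=2.040000, w=-0.255347: f=-0.591295 → w ← -0.255347 + 0.51·(-0.591295) = -0.556907
w(2.55) ≈ -0.5569

-0.5569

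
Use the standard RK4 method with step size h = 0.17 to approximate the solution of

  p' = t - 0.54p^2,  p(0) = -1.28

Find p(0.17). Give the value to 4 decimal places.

RK4: k1 = f(t_n, p_n); k2 = f(t_n + h/2, p_n + (h/2)·k1); k3 = f(t_n + h/2, p_n + (h/2)·k2); k4 = f(t_n + h, p_n + h·k3); p_{n+1} = p_n + (h/6)·(k1 + 2k2 + 2k3 + k4).
t=0.000000, p=-1.280000:
  k1 = f(0.000000, -1.280000) = -0.884736
  k2 = f(0.085000, -1.355203) = -0.906750
  k3 = f(0.085000, -1.357074) = -0.909491
  k4 = f(0.170000, -1.434613) = -0.941382
  p ← -1.280000 + (0.17/6)·(k1 + 2k2 + 2k3 + k4) = -1.434660
p(0.17) ≈ -1.4347

-1.4347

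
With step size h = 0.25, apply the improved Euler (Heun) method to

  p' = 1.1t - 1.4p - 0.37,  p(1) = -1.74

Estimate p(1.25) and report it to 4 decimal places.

Heun: k1 = f(t_n, p_n); k2 = f(t_n + h, p_n + h·k1); p_{n+1} = p_n + (h/2)·(k1 + k2).
t=1.000000, p=-1.740000:
  k1 = f(1.000000, -1.740000) = 3.166000
  k2 = f(1.250000, -0.948500) = 2.332900
  p ← -1.740000 + (0.25/2)·(3.166000 + 2.332900) = -1.052638
p(1.25) ≈ -1.0526

-1.0526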